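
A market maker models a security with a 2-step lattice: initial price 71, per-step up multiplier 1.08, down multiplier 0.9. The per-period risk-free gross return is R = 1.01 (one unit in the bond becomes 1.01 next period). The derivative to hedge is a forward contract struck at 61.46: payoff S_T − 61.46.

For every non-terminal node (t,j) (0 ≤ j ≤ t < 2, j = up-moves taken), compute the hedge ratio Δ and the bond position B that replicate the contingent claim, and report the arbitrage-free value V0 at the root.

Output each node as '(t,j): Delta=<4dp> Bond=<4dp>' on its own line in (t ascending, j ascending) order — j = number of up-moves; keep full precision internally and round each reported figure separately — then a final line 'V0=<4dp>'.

Under the risk-neutral measure, an up-move has probability p* = (R−d)/(u−d) = 0.6111 and values discount at R = 1.01.
Terminal values V(2,·): V(2,0)=-3.9500, V(2,1)=7.5520, V(2,2)=21.3544
  t=1,j=0: stock 63.9000 → up 69.0120 (V=7.5520), down 57.5100 (V=-3.9500). Price 3.0485; hedge Δ=1.0000, bond B=-60.8515.
  t=1,j=1: stock 76.6800 → up 82.8144 (V=21.3544), down 69.0120 (V=7.5520). Price 15.8285; hedge Δ=1.0000, bond B=-60.8515.
  t=0,j=0: stock 71.0000 → up 76.6800 (V=15.8285), down 63.9000 (V=3.0485). Price 10.7510; hedge Δ=1.0000, bond B=-60.2490.
Each (Δ,B) replicates both successor values, so the strategy is self-financing and V0 is arbitrage-free.

(0,0): Delta=1.0000 Bond=-60.2490
(1,0): Delta=1.0000 Bond=-60.8515
(1,1): Delta=1.0000 Bond=-60.8515
V0=10.7510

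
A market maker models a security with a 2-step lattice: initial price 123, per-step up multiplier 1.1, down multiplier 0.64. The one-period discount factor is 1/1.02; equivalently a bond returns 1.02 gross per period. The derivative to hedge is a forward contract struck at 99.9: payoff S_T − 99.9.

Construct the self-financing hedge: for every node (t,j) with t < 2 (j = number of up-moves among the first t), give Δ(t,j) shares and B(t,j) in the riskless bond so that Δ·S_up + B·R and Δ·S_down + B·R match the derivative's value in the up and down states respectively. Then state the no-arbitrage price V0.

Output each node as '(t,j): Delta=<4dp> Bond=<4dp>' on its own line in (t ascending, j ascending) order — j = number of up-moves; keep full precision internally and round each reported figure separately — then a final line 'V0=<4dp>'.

Risk-neutral probability p* = (R−d)/(u−d) = (1.02−0.64)/(1.1−0.64) = 0.8261.
Terminal values V(2,·): V(2,0)=-49.5192, V(2,1)=-13.3080, V(2,2)=48.9300
Node (1,0) S=78.7200: V=(p*·-13.3080+(1−p*)·-49.5192)/1.02=-19.2212; Δ=(-13.3080−-49.5192)/(86.5920−50.3808)=1.0000; B=V−Δ·S=-97.9412
Node (1,1) S=135.3000: V=(p*·48.9300+(1−p*)·-13.3080)/1.02=37.3588; Δ=(48.9300−-13.3080)/(148.8300−86.5920)=1.0000; B=V−Δ·S=-97.9412
Node (0,0) S=123.0000: V=(p*·37.3588+(1−p*)·-19.2212)/1.02=26.9792; Δ=(37.3588−-19.2212)/(135.3000−78.7200)=1.0000; B=V−Δ·S=-96.0208
Root portfolio cost Δ·123+B reproduces V0=26.9792.

(0,0): Delta=1.0000 Bond=-96.0208
(1,0): Delta=1.0000 Bond=-97.9412
(1,1): Delta=1.0000 Bond=-97.9412
V0=26.9792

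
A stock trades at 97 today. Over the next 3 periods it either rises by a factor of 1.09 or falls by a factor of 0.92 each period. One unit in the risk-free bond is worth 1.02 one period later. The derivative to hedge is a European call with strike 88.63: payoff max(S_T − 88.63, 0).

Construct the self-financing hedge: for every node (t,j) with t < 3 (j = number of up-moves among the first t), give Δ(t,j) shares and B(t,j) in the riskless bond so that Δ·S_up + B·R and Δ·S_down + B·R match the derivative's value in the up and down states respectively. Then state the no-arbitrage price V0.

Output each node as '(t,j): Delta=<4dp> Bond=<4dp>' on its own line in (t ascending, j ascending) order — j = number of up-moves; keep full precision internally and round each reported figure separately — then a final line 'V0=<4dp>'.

Since d<R<u, set p* = (R−d)/(u−d) = 0.5882; price each node as the discounted p*-expectation of its children.
Terminal values V(3,·): V(3,0)=0.0000, V(3,1)=0.8599, V(3,2)=17.3960, V(3,3)=36.9878
(2,0): S=82.1008. Δ = (V_up−V_dn)/(S_up−S_dn) = (0.8599−0.0000)/(89.4899−75.5327) = 0.0616. V = [p*·0.8599 + (1−p*)·0.0000]/1.02 = 0.4959. B = V − Δ·S = -4.5622.
(2,1): S=97.2716. Δ = (V_up−V_dn)/(S_up−S_dn) = (17.3960−0.8599)/(106.0260−89.4899) = 1.0000. V = [p*·17.3960 + (1−p*)·0.8599]/1.02 = 10.3794. B = V − Δ·S = -86.8922.
(2,2): S=115.2457. Δ = (V_up−V_dn)/(S_up−S_dn) = (36.9878−17.3960)/(125.6178−106.0260) = 1.0000. V = [p*·36.9878 + (1−p*)·17.3960]/1.02 = 28.3535. B = V − Δ·S = -86.8922.
(1,0): S=89.2400. Δ = (V_up−V_dn)/(S_up−S_dn) = (10.3794−0.4959)/(97.2716−82.1008) = 0.6515. V = [p*·10.3794 + (1−p*)·0.4959]/1.02 = 6.1860. B = V − Δ·S = -51.9525.
(1,1): S=105.7300. Δ = (V_up−V_dn)/(S_up−S_dn) = (28.3535−10.3794)/(115.2457−97.2716) = 1.0000. V = [p*·28.3535 + (1−p*)·10.3794]/1.02 = 20.5416. B = V − Δ·S = -85.1884.
(0,0): S=97.0000. Δ = (V_up−V_dn)/(S_up−S_dn) = (20.5416−6.1860)/(105.7300−89.2400) = 0.8706. V = [p*·20.5416 + (1−p*)·6.1860]/1.02 = 14.3436. B = V − Δ·S = -70.1010.
Each (Δ,B) replicates both successor values, so the strategy is self-financing and V0 is arbitrage-free.

(0,0): Delta=0.8706 Bond=-70.1010
(1,0): Delta=0.6515 Bond=-51.9525
(1,1): Delta=1.0000 Bond=-85.1884
(2,0): Delta=0.0616 Bond=-4.5622
(2,1): Delta=1.0000 Bond=-86.8922
(2,2): Delta=1.0000 Bond=-86.8922
V0=14.3436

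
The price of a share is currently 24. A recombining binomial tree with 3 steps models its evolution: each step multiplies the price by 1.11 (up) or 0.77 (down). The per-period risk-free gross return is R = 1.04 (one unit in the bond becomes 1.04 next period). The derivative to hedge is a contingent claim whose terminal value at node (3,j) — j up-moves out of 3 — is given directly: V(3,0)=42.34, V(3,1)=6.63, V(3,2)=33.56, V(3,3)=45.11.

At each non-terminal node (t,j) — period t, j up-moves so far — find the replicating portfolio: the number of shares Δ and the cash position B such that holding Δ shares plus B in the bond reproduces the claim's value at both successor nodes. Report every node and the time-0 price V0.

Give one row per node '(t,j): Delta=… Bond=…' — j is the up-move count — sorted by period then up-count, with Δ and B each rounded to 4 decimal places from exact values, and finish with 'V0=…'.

The replicating-portfolio and risk-neutral prices coincide; use p* = (1.04−0.77)/(1.11−0.77) = 0.7941 for the latter.
Terminal values V(3,·): V(3,0)=42.3400, V(3,1)=6.6300, V(3,2)=33.5600, V(3,3)=45.1100
(2,0): S=14.2296. Δ = (V_up−V_dn)/(S_up−S_dn) = (6.6300−42.3400)/(15.7949−10.9568) = -7.3811. V = [p*·6.6300 + (1−p*)·42.3400]/1.04 = 13.4443. B = V − Δ·S = 118.4737.
(2,1): S=20.5128. Δ = (V_up−V_dn)/(S_up−S_dn) = (33.5600−6.6300)/(22.7692−15.7949) = 3.8613. V = [p*·33.5600 + (1−p*)·6.6300]/1.04 = 26.9381. B = V − Δ·S = -52.2678.
(2,2): S=29.5704. Δ = (V_up−V_dn)/(S_up−S_dn) = (45.1100−33.5600)/(32.8231−22.7692) = 1.1488. V = [p*·45.1100 + (1−p*)·33.5600]/1.04 = 41.0885. B = V − Δ·S = 7.1179.
(1,0): S=18.4800. Δ = (V_up−V_dn)/(S_up−S_dn) = (26.9381−13.4443)/(20.5128−14.2296) = 2.1476. V = [p*·26.9381 + (1−p*)·13.4443]/1.04 = 23.2307. B = V − Δ·S = -16.4569.
(1,1): S=26.6400. Δ = (V_up−V_dn)/(S_up−S_dn) = (41.0885−26.9381)/(29.5704−20.5128) = 1.5623. V = [p*·41.0885 + (1−p*)·26.9381]/1.04 = 36.7069. B = V − Δ·S = -4.9121.
(0,0): S=24.0000. Δ = (V_up−V_dn)/(S_up−S_dn) = (36.7069−23.2307)/(26.6400−18.4800) = 1.6515. V = [p*·36.7069 + (1−p*)·23.2307]/1.04 = 32.6273. B = V − Δ·S = -7.0086.
Each (Δ,B) replicates both successor values, so the strategy is self-financing and V0 is arbitrage-free.

(0,0): Delta=1.6515 Bond=-7.0086
(1,0): Delta=2.1476 Bond=-16.4569
(1,1): Delta=1.5623 Bond=-4.9121
(2,0): Delta=-7.3811 Bond=118.4737
(2,1): Delta=3.8613 Bond=-52.2678
(2,2): Delta=1.1488 Bond=7.1179
V0=32.6273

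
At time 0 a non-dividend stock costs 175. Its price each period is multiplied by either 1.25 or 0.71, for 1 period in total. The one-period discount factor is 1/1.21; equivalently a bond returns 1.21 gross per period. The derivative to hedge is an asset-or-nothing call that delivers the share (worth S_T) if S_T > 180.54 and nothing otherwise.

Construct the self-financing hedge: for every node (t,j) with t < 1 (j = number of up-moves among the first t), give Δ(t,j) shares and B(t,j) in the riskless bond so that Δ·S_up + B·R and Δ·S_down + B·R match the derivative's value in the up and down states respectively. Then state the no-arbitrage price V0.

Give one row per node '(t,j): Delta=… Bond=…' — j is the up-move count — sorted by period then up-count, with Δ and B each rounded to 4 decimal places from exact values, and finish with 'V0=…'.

No-arbitrage ⇒ martingale measure with p* = (R−d)/(u−d) = 0.9259.
At expiry t=1: V(1,0)=0.0000, V(1,1)=218.7500
Node (0,0) S=175.0000: V=(p*·218.7500+(1−p*)·0.0000)/1.21=167.3936; Δ=(218.7500−0.0000)/(218.7500−124.2500)=2.3148; B=V−Δ·S=-237.6990
The time-0 hedge costs 167.3936, which is the no-arbitrage price.

(0,0): Delta=2.3148 Bond=-237.6990
V0=167.3936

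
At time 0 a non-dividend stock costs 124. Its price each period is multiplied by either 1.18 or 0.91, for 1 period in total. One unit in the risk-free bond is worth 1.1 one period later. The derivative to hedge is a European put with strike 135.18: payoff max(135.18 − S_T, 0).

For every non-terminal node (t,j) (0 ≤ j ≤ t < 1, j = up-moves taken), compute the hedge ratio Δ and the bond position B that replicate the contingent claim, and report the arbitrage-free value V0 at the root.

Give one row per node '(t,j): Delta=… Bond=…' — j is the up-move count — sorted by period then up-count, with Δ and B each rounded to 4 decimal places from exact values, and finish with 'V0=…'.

The replicating-portfolio and risk-neutral prices coincide; use p* = (1.1−0.91)/(1.18−0.91) = 0.7037 for the latter.
At expiry t=1: V(1,0)=22.3400, V(1,1)=0.0000
(0,0): S=124.0000. Δ = (V_up−V_dn)/(S_up−S_dn) = (0.0000−22.3400)/(146.3200−112.8400) = -0.6673. V = [p*·0.0000 + (1−p*)·22.3400]/1.1 = 6.0175. B = V − Δ·S = 88.7582.
Root portfolio cost Δ·124+B reproduces V0=6.0175.

(0,0): Delta=-0.6673 Bond=88.7582
V0=6.0175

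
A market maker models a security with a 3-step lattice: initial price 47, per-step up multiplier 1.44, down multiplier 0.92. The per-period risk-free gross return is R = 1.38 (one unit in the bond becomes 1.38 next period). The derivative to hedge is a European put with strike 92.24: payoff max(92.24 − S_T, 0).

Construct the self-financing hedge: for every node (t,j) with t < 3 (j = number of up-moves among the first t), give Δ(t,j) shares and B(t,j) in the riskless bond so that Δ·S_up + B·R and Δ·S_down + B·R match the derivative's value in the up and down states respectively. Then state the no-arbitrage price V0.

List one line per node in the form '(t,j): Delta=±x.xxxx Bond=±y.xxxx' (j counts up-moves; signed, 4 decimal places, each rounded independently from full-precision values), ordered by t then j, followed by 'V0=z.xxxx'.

(0,0): Delta=-0.1913 Bond=9.7576
(1,0): Delta=-1.0000 Bond=48.4352
(1,1): Delta=-0.1239 Bond=8.9043
(2,0): Delta=-1.0000 Bond=66.8406
(2,1): Delta=-1.0000 Bond=66.8406
(2,2): Delta=-0.0509 Bond=5.1723
V0=0.7681

Risk-neutral probability p* = (R−d)/(u−d) = (1.38−0.92)/(1.44−0.92) = 0.8846.
At expiry t=3: V(3,0)=55.6417, V(3,1)=34.9556, V(3,2)=2.5775, V(3,3)=0.0000
Node (2,0) S=39.7808: V=(p*·34.9556+(1−p*)·55.6417)/1.38=27.0598; Δ=(34.9556−55.6417)/(57.2844−36.5983)=-1.0000; B=V−Δ·S=66.8406
Node (2,1) S=62.2656: V=(p*·2.5775+(1−p*)·34.9556)/1.38=4.5750; Δ=(2.5775−34.9556)/(89.6625−57.2844)=-1.0000; B=V−Δ·S=66.8406
Node (2,2) S=97.4592: V=(p*·0.0000+(1−p*)·2.5775)/1.38=0.2155; Δ=(0.0000−2.5775)/(140.3412−89.6625)=-0.0509; B=V−Δ·S=5.1723
Node (1,0) S=43.2400: V=(p*·4.5750+(1−p*)·27.0598)/1.38=5.1952; Δ=(4.5750−27.0598)/(62.2656−39.7808)=-1.0000; B=V−Δ·S=48.4352
Node (1,1) S=67.6800: V=(p*·0.2155+(1−p*)·4.5750)/1.38=0.5207; Δ=(0.2155−4.5750)/(97.4592−62.2656)=-0.1239; B=V−Δ·S=8.9043
Node (0,0) S=47.0000: V=(p*·0.5207+(1−p*)·5.1952)/1.38=0.7681; Δ=(0.5207−5.1952)/(67.6800−43.2400)=-0.1913; B=V−Δ·S=9.7576
The time-0 hedge costs 0.7681, which is the no-arbitrage price.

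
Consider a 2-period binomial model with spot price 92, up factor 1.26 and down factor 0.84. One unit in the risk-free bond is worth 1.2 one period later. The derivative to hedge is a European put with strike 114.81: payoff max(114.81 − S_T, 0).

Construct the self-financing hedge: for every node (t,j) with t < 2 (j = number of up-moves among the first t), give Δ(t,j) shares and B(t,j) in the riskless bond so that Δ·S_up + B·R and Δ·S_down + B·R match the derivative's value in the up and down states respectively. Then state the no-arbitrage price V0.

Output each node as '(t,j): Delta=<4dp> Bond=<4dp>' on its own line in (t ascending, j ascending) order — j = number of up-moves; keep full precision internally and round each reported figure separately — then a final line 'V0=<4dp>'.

(0,0): Delta=-0.4223 Bond=42.5277
(1,0): Delta=-1.0000 Bond=95.6750
(1,1): Delta=-0.3582 Bond=43.5930
V0=3.6726

No-arbitrage ⇒ martingale measure with p* = (R−d)/(u−d) = 0.8571.
Payoff layer (t=2): V(2,0)=49.8948, V(2,1)=17.4372, V(2,2)=0.0000
Node (1,0) S=77.2800: V=(p*·17.4372+(1−p*)·49.8948)/1.2=18.3950; Δ=(17.4372−49.8948)/(97.3728−64.9152)=-1.0000; B=V−Δ·S=95.6750
Node (1,1) S=115.9200: V=(p*·0.0000+(1−p*)·17.4372)/1.2=2.0759; Δ=(0.0000−17.4372)/(146.0592−97.3728)=-0.3582; B=V−Δ·S=43.5930
Node (0,0) S=92.0000: V=(p*·2.0759+(1−p*)·18.3950)/1.2=3.6726; Δ=(2.0759−18.3950)/(115.9200−77.2800)=-0.4223; B=V−Δ·S=42.5277
Self-financing check: at every node Δ·S+B equals the discounted successor values.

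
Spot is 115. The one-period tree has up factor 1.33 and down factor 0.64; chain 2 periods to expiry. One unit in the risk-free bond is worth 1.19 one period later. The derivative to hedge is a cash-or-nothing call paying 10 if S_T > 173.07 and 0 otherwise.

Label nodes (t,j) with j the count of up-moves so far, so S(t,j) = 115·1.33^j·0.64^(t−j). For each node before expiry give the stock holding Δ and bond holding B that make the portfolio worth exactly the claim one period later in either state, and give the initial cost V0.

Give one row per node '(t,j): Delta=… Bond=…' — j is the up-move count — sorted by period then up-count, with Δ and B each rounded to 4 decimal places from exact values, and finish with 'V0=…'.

No-arbitrage ⇒ martingale measure with p* = (R−d)/(u−d) = 0.7971.
Payoff layer (t=2): V(2,0)=0.0000, V(2,1)=0.0000, V(2,2)=10.0000
(1,0): S=73.6000. Δ = (V_up−V_dn)/(S_up−S_dn) = (0.0000−0.0000)/(97.8880−47.1040) = 0.0000. V = [p*·0.0000 + (1−p*)·0.0000]/1.19 = 0.0000. B = V − Δ·S = 0.0000.
(1,1): S=152.9500. Δ = (V_up−V_dn)/(S_up−S_dn) = (10.0000−0.0000)/(203.4235−97.8880) = 0.0948. V = [p*·10.0000 + (1−p*)·0.0000]/1.19 = 6.6983. B = V − Δ·S = -7.7944.
(0,0): S=115.0000. Δ = (V_up−V_dn)/(S_up−S_dn) = (6.6983−0.0000)/(152.9500−73.6000) = 0.0844. V = [p*·6.6983 + (1−p*)·0.0000]/1.19 = 4.4868. B = V − Δ·S = -5.2210.
The time-0 hedge costs 4.4868, which is the no-arbitrage price.

(0,0): Delta=0.0844 Bond=-5.2210
(1,0): Delta=0.0000 Bond=0.0000
(1,1): Delta=0.0948 Bond=-7.7944
V0=4.4868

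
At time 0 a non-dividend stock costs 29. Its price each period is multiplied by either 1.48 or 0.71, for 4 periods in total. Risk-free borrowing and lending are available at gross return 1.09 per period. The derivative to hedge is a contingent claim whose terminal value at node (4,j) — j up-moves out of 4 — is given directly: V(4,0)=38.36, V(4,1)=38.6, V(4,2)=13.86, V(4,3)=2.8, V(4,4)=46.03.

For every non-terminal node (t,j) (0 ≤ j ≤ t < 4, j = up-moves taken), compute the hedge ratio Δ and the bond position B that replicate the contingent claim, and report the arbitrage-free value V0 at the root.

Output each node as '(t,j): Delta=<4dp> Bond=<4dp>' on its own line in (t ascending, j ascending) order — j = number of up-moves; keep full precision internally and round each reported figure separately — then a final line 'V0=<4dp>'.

(0,0): Delta=-0.2857 Bond=23.1860
(1,0): Delta=-0.7963 Bond=35.7862
(1,1): Delta=-0.0343 Bond=14.4825
(2,0): Delta=-0.9852 Bond=41.7678
(2,1): Delta=-0.7033 Bond=36.1735
(2,2): Delta=0.2951 Bond=-5.1382
(3,0): Delta=0.0300 Bond=34.9896
(3,1): Delta=-1.4850 Bond=56.3415
(3,2): Delta=-0.3185 Bond=22.0717
(3,3): Delta=0.5972 Bond=-34.0013
V0=14.9003

Risk-neutral probability p* = (R−d)/(u−d) = (1.09−0.71)/(1.48−0.71) = 0.4935.
Terminal values V(4,·): V(4,0)=38.3600, V(4,1)=38.6000, V(4,2)=13.8600, V(4,3)=2.8000, V(4,4)=46.0300
(3,0): S=10.3794. Δ = (V_up−V_dn)/(S_up−S_dn) = (38.6000−38.3600)/(15.3615−7.3694) = 0.0300. V = [p*·38.6000 + (1−p*)·38.3600]/1.09 = 35.3013. B = V − Δ·S = 34.9896.
(3,1): S=21.6360. Δ = (V_up−V_dn)/(S_up−S_dn) = (13.8600−38.6000)/(32.0212−15.3615) = -1.4850. V = [p*·13.8600 + (1−p*)·38.6000]/1.09 = 24.2116. B = V − Δ·S = 56.3415.
(3,2): S=45.1003. Δ = (V_up−V_dn)/(S_up−S_dn) = (2.8000−13.8600)/(66.7485−32.0212) = -0.3185. V = [p*·2.8000 + (1−p*)·13.8600]/1.09 = 7.7081. B = V − Δ·S = 22.0717.
(3,3): S=94.0120. Δ = (V_up−V_dn)/(S_up−S_dn) = (46.0300−2.8000)/(139.1377−66.7485) = 0.5972. V = [p*·46.0300 + (1−p*)·2.8000]/1.09 = 22.1415. B = V − Δ·S = -34.0013.
(2,0): S=14.6189. Δ = (V_up−V_dn)/(S_up−S_dn) = (24.2116−35.3013)/(21.6360−10.3794) = -0.9852. V = [p*·24.2116 + (1−p*)·35.3013]/1.09 = 27.3656. B = V − Δ·S = 41.7678.
(2,1): S=30.4732. Δ = (V_up−V_dn)/(S_up−S_dn) = (7.7081−24.2116)/(45.1003−21.6360) = -0.7033. V = [p*·7.7081 + (1−p*)·24.2116]/1.09 = 14.7404. B = V − Δ·S = 36.1735.
(2,2): S=63.5216. Δ = (V_up−V_dn)/(S_up−S_dn) = (22.1415−7.7081)/(94.0120−45.1003) = 0.2951. V = [p*·22.1415 + (1−p*)·7.7081]/1.09 = 13.6065. B = V − Δ·S = -5.1382.
(1,0): S=20.5900. Δ = (V_up−V_dn)/(S_up−S_dn) = (14.7404−27.3656)/(30.4732−14.6189) = -0.7963. V = [p*·14.7404 + (1−p*)·27.3656]/1.09 = 19.3899. B = V − Δ·S = 35.7862.
(1,1): S=42.9200. Δ = (V_up−V_dn)/(S_up−S_dn) = (13.6065−14.7404)/(63.5216−30.4732) = -0.0343. V = [p*·13.6065 + (1−p*)·14.7404]/1.09 = 13.0099. B = V − Δ·S = 14.4825.
(0,0): S=29.0000. Δ = (V_up−V_dn)/(S_up−S_dn) = (13.0099−19.3899)/(42.9200−20.5900) = -0.2857. V = [p*·13.0099 + (1−p*)·19.3899]/1.09 = 14.9003. B = V − Δ·S = 23.1860.
The time-0 hedge costs 14.9003, which is the no-arbitrage price.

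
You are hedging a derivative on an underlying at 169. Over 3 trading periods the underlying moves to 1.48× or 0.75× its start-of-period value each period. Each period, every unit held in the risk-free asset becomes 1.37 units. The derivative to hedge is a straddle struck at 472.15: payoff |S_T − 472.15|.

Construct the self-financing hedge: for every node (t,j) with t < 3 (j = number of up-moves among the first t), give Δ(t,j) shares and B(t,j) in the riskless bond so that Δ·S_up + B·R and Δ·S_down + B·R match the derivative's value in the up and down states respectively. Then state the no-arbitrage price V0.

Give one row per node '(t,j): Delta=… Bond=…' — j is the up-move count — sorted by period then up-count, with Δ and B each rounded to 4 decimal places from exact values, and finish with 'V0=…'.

The replicating-portfolio and risk-neutral prices coincide; use p* = (1.37−0.75)/(1.48−0.75) = 0.8493 for the latter.
Terminal payoffs: V(3,0)=400.8531, V(3,1)=331.4575, V(3,2)=194.5168, V(3,3)=75.7128
(2,0): S=95.0625. Δ = (V_up−V_dn)/(S_up−S_dn) = (331.4575−400.8531)/(140.6925−71.2969) = -1.0000. V = [p*·331.4575 + (1−p*)·400.8531]/1.37 = 249.5725. B = V − Δ·S = 344.6350.
(2,1): S=187.5900. Δ = (V_up−V_dn)/(S_up−S_dn) = (194.5168−331.4575)/(277.6332−140.6925) = -1.0000. V = [p*·194.5168 + (1−p*)·331.4575]/1.37 = 157.0450. B = V − Δ·S = 344.6350.
(2,2): S=370.1776. Δ = (V_up−V_dn)/(S_up−S_dn) = (75.7128−194.5168)/(547.8628−277.6332) = -0.4396. V = [p*·75.7128 + (1−p*)·194.5168]/1.37 = 68.3320. B = V − Δ·S = 231.0771.
(1,0): S=126.7500. Δ = (V_up−V_dn)/(S_up−S_dn) = (157.0450−249.5725)/(187.5900−95.0625) = -1.0000. V = [p*·157.0450 + (1−p*)·249.5725]/1.37 = 124.8084. B = V − Δ·S = 251.5584.
(1,1): S=250.1200. Δ = (V_up−V_dn)/(S_up−S_dn) = (68.3320−157.0450)/(370.1776−187.5900) = -0.4859. V = [p*·68.3320 + (1−p*)·157.0450]/1.37 = 59.6348. B = V − Δ·S = 181.1596.
(0,0): S=169.0000. Δ = (V_up−V_dn)/(S_up−S_dn) = (59.6348−124.8084)/(250.1200−126.7500) = -0.5283. V = [p*·59.6348 + (1−p*)·124.8084]/1.37 = 50.6974. B = V − Δ·S = 139.9764.
Self-financing check: at every node Δ·S+B equals the discounted successor values.

(0,0): Delta=-0.5283 Bond=139.9764
(1,0): Delta=-1.0000 Bond=251.5584
(1,1): Delta=-0.4859 Bond=181.1596
(2,0): Delta=-1.0000 Bond=344.6350
(2,1): Delta=-1.0000 Bond=344.6350
(2,2): Delta=-0.4396 Bond=231.0771
V0=50.6974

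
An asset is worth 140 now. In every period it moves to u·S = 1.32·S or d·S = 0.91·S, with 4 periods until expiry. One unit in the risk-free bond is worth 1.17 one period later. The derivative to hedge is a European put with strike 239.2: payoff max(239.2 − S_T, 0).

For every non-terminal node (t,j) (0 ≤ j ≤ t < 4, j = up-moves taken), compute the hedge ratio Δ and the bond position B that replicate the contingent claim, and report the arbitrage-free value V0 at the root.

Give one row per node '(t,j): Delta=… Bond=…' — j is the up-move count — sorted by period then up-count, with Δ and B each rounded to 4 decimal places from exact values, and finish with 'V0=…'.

The replicating-portfolio and risk-neutral prices coincide; use p* = (1.17−0.91)/(1.32−0.91) = 0.6341 for the latter.
At expiry t=4: V(4,0)=143.1951, V(4,1)=99.9401, V(4,2)=37.1966, V(4,3)=0.0000, V(4,4)=0.0000
Node (3,0) S=105.4999: V=(p*·99.9401+(1−p*)·143.1951)/1.17=98.9445; Δ=(99.9401−143.1951)/(139.2599−96.0049)=-1.0000; B=V−Δ·S=204.4444
Node (3,1) S=153.0329: V=(p*·37.1966+(1−p*)·99.9401)/1.17=51.4116; Δ=(37.1966−99.9401)/(202.0034−139.2599)=-1.0000; B=V−Δ·S=204.4444
Node (3,2) S=221.9818: V=(p*·0.0000+(1−p*)·37.1966)/1.17=11.6312; Δ=(0.0000−37.1966)/(293.0159−202.0034)=-0.4087; B=V−Δ·S=102.3546
Node (3,3) S=321.9955: V=(p*·0.0000+(1−p*)·0.0000)/1.17=0.0000; Δ=(0.0000−0.0000)/(425.0341−293.0159)=0.0000; B=V−Δ·S=0.0000
Node (2,0) S=115.9340: V=(p*·51.4116+(1−p*)·98.9445)/1.17=58.8048; Δ=(51.4116−98.9445)/(153.0329−105.4999)=-1.0000; B=V−Δ·S=174.7388
Node (2,1) S=168.1680: V=(p*·11.6312+(1−p*)·51.4116)/1.17=22.3803; Δ=(11.6312−51.4116)/(221.9818−153.0329)=-0.5770; B=V−Δ·S=119.4056
Node (2,2) S=243.9360: V=(p*·0.0000+(1−p*)·11.6312)/1.17=3.6370; Δ=(0.0000−11.6312)/(321.9955−221.9818)=-0.1163; B=V−Δ·S=32.0058
Node (1,0) S=127.4000: V=(p*·22.3803+(1−p*)·58.8048)/1.17=30.5183; Δ=(22.3803−58.8048)/(168.1680−115.9340)=-0.6973; B=V−Δ·S=119.3585
Node (1,1) S=184.8000: V=(p*·3.6370+(1−p*)·22.3803)/1.17=8.9695; Δ=(3.6370−22.3803)/(243.9360−168.1680)=-0.2474; B=V−Δ·S=54.6849
Node (0,0) S=140.0000: V=(p*·8.9695+(1−p*)·30.5183)/1.17=14.4045; Δ=(8.9695−30.5183)/(184.8000−127.4000)=-0.3754; B=V−Δ·S=66.9624
Self-financing check: at every node Δ·S+B equals the discounted successor values.

(0,0): Delta=-0.3754 Bond=66.9624
(1,0): Delta=-0.6973 Bond=119.3585
(1,1): Delta=-0.2474 Bond=54.6849
(2,0): Delta=-1.0000 Bond=174.7388
(2,1): Delta=-0.5770 Bond=119.4056
(2,2): Delta=-0.1163 Bond=32.0058
(3,0): Delta=-1.0000 Bond=204.4444
(3,1): Delta=-1.0000 Bond=204.4444
(3,2): Delta=-0.4087 Bond=102.3546
(3,3): Delta=0.0000 Bond=0.0000
V0=14.4045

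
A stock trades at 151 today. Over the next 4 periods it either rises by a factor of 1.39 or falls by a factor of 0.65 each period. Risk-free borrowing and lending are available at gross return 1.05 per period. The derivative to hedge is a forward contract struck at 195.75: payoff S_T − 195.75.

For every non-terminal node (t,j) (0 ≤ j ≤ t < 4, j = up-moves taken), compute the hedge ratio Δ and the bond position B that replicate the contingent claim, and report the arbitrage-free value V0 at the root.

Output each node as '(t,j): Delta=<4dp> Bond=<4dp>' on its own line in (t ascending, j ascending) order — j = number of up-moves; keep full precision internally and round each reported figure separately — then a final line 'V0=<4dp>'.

The replicating-portfolio and risk-neutral prices coincide; use p* = (1.05−0.65)/(1.39−0.65) = 0.5405 for the latter.
Payoff layer (t=4): V(4,0)=-168.7956, V(4,1)=-138.1090, V(4,2)=-72.4869, V(4,3)=67.8435, V(4,4)=367.9346
(3,0): S=41.4684. Δ = (V_up−V_dn)/(S_up−S_dn) = (-138.1090−-168.7956)/(57.6410−26.9544) = 1.0000. V = [p*·-138.1090 + (1−p*)·-168.7956]/1.05 = -144.9602. B = V − Δ·S = -186.4286.
(3,1): S=88.6785. Δ = (V_up−V_dn)/(S_up−S_dn) = (-72.4869−-138.1090)/(123.2631−57.6410) = 1.0000. V = [p*·-72.4869 + (1−p*)·-138.1090]/1.05 = -97.7500. B = V − Δ·S = -186.4286.
(3,2): S=189.6356. Δ = (V_up−V_dn)/(S_up−S_dn) = (67.8435−-72.4869)/(263.5935−123.2631) = 1.0000. V = [p*·67.8435 + (1−p*)·-72.4869]/1.05 = 3.2070. B = V − Δ·S = -186.4286.
(3,3): S=405.5285. Δ = (V_up−V_dn)/(S_up−S_dn) = (367.9346−67.8435)/(563.6846−263.5935) = 1.0000. V = [p*·367.9346 + (1−p*)·67.8435]/1.05 = 219.0999. B = V − Δ·S = -186.4286.
(2,0): S=63.7975. Δ = (V_up−V_dn)/(S_up−S_dn) = (-97.7500−-144.9602)/(88.6785−41.4684) = 1.0000. V = [p*·-97.7500 + (1−p*)·-144.9602]/1.05 = -113.7535. B = V − Δ·S = -177.5510.
(2,1): S=136.4285. Δ = (V_up−V_dn)/(S_up−S_dn) = (3.2070−-97.7500)/(189.6356−88.6785) = 1.0000. V = [p*·3.2070 + (1−p*)·-97.7500]/1.05 = -41.1225. B = V − Δ·S = -177.5510.
(2,2): S=291.7471. Δ = (V_up−V_dn)/(S_up−S_dn) = (219.0999−3.2070)/(405.5285−189.6356) = 1.0000. V = [p*·219.0999 + (1−p*)·3.2070]/1.05 = 114.1961. B = V − Δ·S = -177.5510.
(1,0): S=98.1500. Δ = (V_up−V_dn)/(S_up−S_dn) = (-41.1225−-113.7535)/(136.4285−63.7975) = 1.0000. V = [p*·-41.1225 + (1−p*)·-113.7535]/1.05 = -70.9462. B = V − Δ·S = -169.0962.
(1,1): S=209.8900. Δ = (V_up−V_dn)/(S_up−S_dn) = (114.1961−-41.1225)/(291.7471−136.4285) = 1.0000. V = [p*·114.1961 + (1−p*)·-41.1225]/1.05 = 40.7938. B = V − Δ·S = -169.0962.
(0,0): S=151.0000. Δ = (V_up−V_dn)/(S_up−S_dn) = (40.7938−-70.9462)/(209.8900−98.1500) = 1.0000. V = [p*·40.7938 + (1−p*)·-70.9462]/1.05 = -10.0440. B = V − Δ·S = -161.0440.
The time-0 hedge costs -10.0440, which is the no-arbitrage price.

(0,0): Delta=1.0000 Bond=-161.0440
(1,0): Delta=1.0000 Bond=-169.0962
(1,1): Delta=1.0000 Bond=-169.0962
(2,0): Delta=1.0000 Bond=-177.5510
(2,1): Delta=1.0000 Bond=-177.5510
(2,2): Delta=1.0000 Bond=-177.5510
(3,0): Delta=1.0000 Bond=-186.4286
(3,1): Delta=1.0000 Bond=-186.4286
(3,2): Delta=1.0000 Bond=-186.4286
(3,3): Delta=1.0000 Bond=-186.4286
V0=-10.0440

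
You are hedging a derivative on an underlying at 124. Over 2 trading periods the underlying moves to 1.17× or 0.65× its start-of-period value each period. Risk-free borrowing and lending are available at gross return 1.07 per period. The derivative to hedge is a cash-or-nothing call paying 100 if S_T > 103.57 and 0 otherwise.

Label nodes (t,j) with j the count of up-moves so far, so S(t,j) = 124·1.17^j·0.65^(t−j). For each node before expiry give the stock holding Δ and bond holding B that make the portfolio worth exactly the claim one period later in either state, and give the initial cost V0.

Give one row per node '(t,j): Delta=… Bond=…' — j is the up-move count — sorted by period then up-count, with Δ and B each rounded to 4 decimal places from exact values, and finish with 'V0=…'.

(0,0): Delta=1.1707 Bond=-88.1837
(1,0): Delta=0.0000 Bond=0.0000
(1,1): Delta=1.3255 Bond=-116.8224
V0=56.9802

The replicating-portfolio and risk-neutral prices coincide; use p* = (1.07−0.65)/(1.17−0.65) = 0.8077 for the latter.
Terminal payoffs: V(2,0)=0.0000, V(2,1)=0.0000, V(2,2)=100.0000
(1,0): S=80.6000. Δ = (V_up−V_dn)/(S_up−S_dn) = (0.0000−0.0000)/(94.3020−52.3900) = 0.0000. V = [p*·0.0000 + (1−p*)·0.0000]/1.07 = 0.0000. B = V − Δ·S = 0.0000.
(1,1): S=145.0800. Δ = (V_up−V_dn)/(S_up−S_dn) = (100.0000−0.0000)/(169.7436−94.3020) = 1.3255. V = [p*·100.0000 + (1−p*)·0.0000]/1.07 = 75.4853. B = V − Δ·S = -116.8224.
(0,0): S=124.0000. Δ = (V_up−V_dn)/(S_up−S_dn) = (75.4853−0.0000)/(145.0800−80.6000) = 1.1707. V = [p*·75.4853 + (1−p*)·0.0000]/1.07 = 56.9802. B = V − Δ·S = -88.1837.
Self-financing check: at every node Δ·S+B equals the discounted successor values.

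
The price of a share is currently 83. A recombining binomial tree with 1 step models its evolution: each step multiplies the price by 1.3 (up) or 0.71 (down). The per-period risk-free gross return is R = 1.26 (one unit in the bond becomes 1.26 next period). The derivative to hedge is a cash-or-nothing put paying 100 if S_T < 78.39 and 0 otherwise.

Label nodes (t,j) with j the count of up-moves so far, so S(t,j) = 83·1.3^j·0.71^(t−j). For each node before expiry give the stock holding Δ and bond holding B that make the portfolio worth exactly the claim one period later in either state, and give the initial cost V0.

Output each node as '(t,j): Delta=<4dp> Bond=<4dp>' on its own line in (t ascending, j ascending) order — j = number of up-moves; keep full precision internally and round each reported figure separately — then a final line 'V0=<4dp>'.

Since d<R<u, set p* = (R−d)/(u−d) = 0.9322; price each node as the discounted p*-expectation of its children.
Terminal values V(1,·): V(1,0)=100.0000, V(1,1)=0.0000
  t=0,j=0: stock 83.0000 → up 107.9000 (V=0.0000), down 58.9300 (V=100.0000). Price 5.3807; hedge Δ=-2.0421, bond B=174.8722.
Root portfolio cost Δ·83+B reproduces V0=5.3807.

(0,0): Delta=-2.0421 Bond=174.8722
V0=5.3807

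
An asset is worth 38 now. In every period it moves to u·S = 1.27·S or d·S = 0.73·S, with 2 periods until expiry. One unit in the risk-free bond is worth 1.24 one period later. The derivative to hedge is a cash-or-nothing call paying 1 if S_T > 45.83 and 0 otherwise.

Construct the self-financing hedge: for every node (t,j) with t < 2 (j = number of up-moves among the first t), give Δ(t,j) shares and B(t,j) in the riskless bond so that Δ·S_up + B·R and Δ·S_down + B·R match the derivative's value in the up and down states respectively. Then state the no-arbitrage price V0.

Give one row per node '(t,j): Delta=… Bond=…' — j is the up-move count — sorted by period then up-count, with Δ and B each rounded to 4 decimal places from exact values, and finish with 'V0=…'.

(0,0): Delta=0.0371 Bond=-0.8304
(1,0): Delta=0.0000 Bond=0.0000
(1,1): Delta=0.0384 Bond=-1.0902
V0=0.5801

Under the risk-neutral measure, an up-move has probability p* = (R−d)/(u−d) = 0.9444 and values discount at R = 1.24.
Terminal payoffs: V(2,0)=0.0000, V(2,1)=0.0000, V(2,2)=1.0000
Node (1,0) S=27.7400: V=(p*·0.0000+(1−p*)·0.0000)/1.24=0.0000; Δ=(0.0000−0.0000)/(35.2298−20.2502)=0.0000; B=V−Δ·S=0.0000
Node (1,1) S=48.2600: V=(p*·1.0000+(1−p*)·0.0000)/1.24=0.7616; Δ=(1.0000−0.0000)/(61.2902−35.2298)=0.0384; B=V−Δ·S=-1.0902
Node (0,0) S=38.0000: V=(p*·0.7616+(1−p*)·0.0000)/1.24=0.5801; Δ=(0.7616−0.0000)/(48.2600−27.7400)=0.0371; B=V−Δ·S=-0.8304
Root portfolio cost Δ·38+B reproduces V0=0.5801.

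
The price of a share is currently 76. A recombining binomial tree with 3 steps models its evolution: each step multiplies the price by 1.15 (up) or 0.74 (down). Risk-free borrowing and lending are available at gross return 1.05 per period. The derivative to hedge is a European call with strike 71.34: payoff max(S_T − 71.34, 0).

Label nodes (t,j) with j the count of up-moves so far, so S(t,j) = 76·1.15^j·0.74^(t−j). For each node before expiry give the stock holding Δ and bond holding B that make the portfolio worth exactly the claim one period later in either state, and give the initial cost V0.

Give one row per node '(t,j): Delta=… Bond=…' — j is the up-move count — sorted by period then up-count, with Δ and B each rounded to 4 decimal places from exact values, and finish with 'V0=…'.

Since d<R<u, set p* = (R−d)/(u−d) = 0.7561; price each node as the discounted p*-expectation of its children.
Payoff layer (t=3): V(3,0)=0.0000, V(3,1)=0.0000, V(3,2)=3.0374, V(3,3)=44.2465
  t=2,j=0: stock 41.6176 → up 47.8602 (V=0.0000), down 30.7970 (V=0.0000). Price 0.0000; hedge Δ=0.0000, bond B=0.0000.
  t=2,j=1: stock 64.6760 → up 74.3774 (V=3.0374), down 47.8602 (V=0.0000). Price 2.1872; hedge Δ=0.1145, bond B=-5.2211.
  t=2,j=2: stock 100.5100 → up 115.5865 (V=44.2465), down 74.3774 (V=3.0374). Price 32.5671; hedge Δ=1.0000, bond B=-67.9429.
  t=1,j=0: stock 56.2400 → up 64.6760 (V=2.1872), down 41.6176 (V=0.0000). Price 1.5750; hedge Δ=0.0949, bond B=-3.7597.
  t=1,j=1: stock 87.4000 → up 100.5100 (V=32.5671), down 64.6760 (V=2.1872). Price 23.9594; hedge Δ=0.8478, bond B=-50.1380.
  t=0,j=0: stock 76.0000 → up 87.4000 (V=23.9594), down 56.2400 (V=1.5750). Price 17.6189; hedge Δ=0.7184, bond B=-36.9773.
Each (Δ,B) replicates both successor values, so the strategy is self-financing and V0 is arbitrage-free.

(0,0): Delta=0.7184 Bond=-36.9773
(1,0): Delta=0.0949 Bond=-3.7597
(1,1): Delta=0.8478 Bond=-50.1380
(2,0): Delta=0.0000 Bond=0.0000
(2,1): Delta=0.1145 Bond=-5.2211
(2,2): Delta=1.0000 Bond=-67.9429
V0=17.6189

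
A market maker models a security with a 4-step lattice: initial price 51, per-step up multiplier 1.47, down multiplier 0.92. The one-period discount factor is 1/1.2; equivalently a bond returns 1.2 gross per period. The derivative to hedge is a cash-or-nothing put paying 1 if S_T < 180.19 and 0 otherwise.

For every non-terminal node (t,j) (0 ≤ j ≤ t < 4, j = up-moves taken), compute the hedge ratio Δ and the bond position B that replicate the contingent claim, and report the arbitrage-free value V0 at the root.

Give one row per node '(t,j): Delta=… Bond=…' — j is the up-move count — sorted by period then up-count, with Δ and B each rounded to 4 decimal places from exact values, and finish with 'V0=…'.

Under the risk-neutral measure, an up-move has probability p* = (R−d)/(u−d) = 0.5091 and values discount at R = 1.2.
Terminal payoffs: V(4,0)=1.0000, V(4,1)=1.0000, V(4,2)=1.0000, V(4,3)=1.0000, V(4,4)=0.0000
(3,0): S=39.7131. Δ = (V_up−V_dn)/(S_up−S_dn) = (1.0000−1.0000)/(58.3782−36.5360) = 0.0000. V = [p*·1.0000 + (1−p*)·1.0000]/1.2 = 0.8333. B = V − Δ·S = 0.8333.
(3,1): S=63.4546. Δ = (V_up−V_dn)/(S_up−S_dn) = (1.0000−1.0000)/(93.2783−58.3782) = 0.0000. V = [p*·1.0000 + (1−p*)·1.0000]/1.2 = 0.8333. B = V − Δ·S = 0.8333.
(3,2): S=101.3894. Δ = (V_up−V_dn)/(S_up−S_dn) = (1.0000−1.0000)/(149.0425−93.2783) = 0.0000. V = [p*·1.0000 + (1−p*)·1.0000]/1.2 = 0.8333. B = V − Δ·S = 0.8333.
(3,3): S=162.0027. Δ = (V_up−V_dn)/(S_up−S_dn) = (0.0000−1.0000)/(238.1439−149.0425) = -0.0112. V = [p*·0.0000 + (1−p*)·1.0000]/1.2 = 0.4091. B = V − Δ·S = 2.2273.
(2,0): S=43.1664. Δ = (V_up−V_dn)/(S_up−S_dn) = (0.8333−0.8333)/(63.4546−39.7131) = 0.0000. V = [p*·0.8333 + (1−p*)·0.8333]/1.2 = 0.6944. B = V − Δ·S = 0.6944.
(2,1): S=68.9724. Δ = (V_up−V_dn)/(S_up−S_dn) = (0.8333−0.8333)/(101.3894−63.4546) = 0.0000. V = [p*·0.8333 + (1−p*)·0.8333]/1.2 = 0.6944. B = V − Δ·S = 0.6944.
(2,2): S=110.2059. Δ = (V_up−V_dn)/(S_up−S_dn) = (0.4091−0.8333)/(162.0027−101.3894) = -0.0070. V = [p*·0.4091 + (1−p*)·0.8333]/1.2 = 0.5145. B = V − Δ·S = 1.2858.
(1,0): S=46.9200. Δ = (V_up−V_dn)/(S_up−S_dn) = (0.6944−0.6944)/(68.9724−43.1664) = 0.0000. V = [p*·0.6944 + (1−p*)·0.6944]/1.2 = 0.5787. B = V − Δ·S = 0.5787.
(1,1): S=74.9700. Δ = (V_up−V_dn)/(S_up−S_dn) = (0.5145−0.6944)/(110.2059−68.9724) = -0.0044. V = [p*·0.5145 + (1−p*)·0.6944]/1.2 = 0.5023. B = V − Δ·S = 0.8296.
(0,0): S=51.0000. Δ = (V_up−V_dn)/(S_up−S_dn) = (0.5023−0.5787)/(74.9700−46.9200) = -0.0027. V = [p*·0.5023 + (1−p*)·0.5787]/1.2 = 0.4499. B = V − Δ·S = 0.5887.
Root portfolio cost Δ·51+B reproduces V0=0.4499.

(0,0): Delta=-0.0027 Bond=0.5887
(1,0): Delta=0.0000 Bond=0.5787
(1,1): Delta=-0.0044 Bond=0.8296
(2,0): Delta=0.0000 Bond=0.6944
(2,1): Delta=0.0000 Bond=0.6944
(2,2): Delta=-0.0070 Bond=1.2858
(3,0): Delta=0.0000 Bond=0.8333
(3,1): Delta=0.0000 Bond=0.8333
(3,2): Delta=0.0000 Bond=0.8333
(3,3): Delta=-0.0112 Bond=2.2273
V0=0.4499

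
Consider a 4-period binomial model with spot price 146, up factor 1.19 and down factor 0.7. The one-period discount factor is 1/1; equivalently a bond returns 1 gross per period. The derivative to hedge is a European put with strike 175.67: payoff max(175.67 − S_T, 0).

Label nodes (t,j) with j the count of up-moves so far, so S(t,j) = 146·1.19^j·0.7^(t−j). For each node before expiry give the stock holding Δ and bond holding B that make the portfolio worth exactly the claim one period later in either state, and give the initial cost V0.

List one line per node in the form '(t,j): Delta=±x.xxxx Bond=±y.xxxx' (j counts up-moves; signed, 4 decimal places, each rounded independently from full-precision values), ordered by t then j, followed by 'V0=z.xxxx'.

(0,0): Delta=-0.6243 Bond=137.2754
(1,0): Delta=-1.0000 Bond=175.6700
(1,1): Delta=-0.4844 Bond=112.9589
(2,0): Delta=-1.0000 Bond=175.6700
(2,1): Delta=-1.0000 Bond=175.6700
(2,2): Delta=-0.2923 Bond=73.2418
(3,0): Delta=-1.0000 Bond=175.6700
(3,1): Delta=-1.0000 Bond=175.6700
(3,2): Delta=-1.0000 Bond=175.6700
(3,3): Delta=-0.0286 Bond=8.3707
V0=46.1248

Risk-neutral probability p* = (R−d)/(u−d) = (1−0.7)/(1.19−0.7) = 0.6122.
Terminal payoffs: V(4,0)=140.6154, V(4,1)=116.0772, V(4,2)=74.3622, V(4,3)=3.4468, V(4,4)=0.0000
  t=3,j=0: stock 50.0780 → up 59.5928 (V=116.0772), down 35.0546 (V=140.6154). Price 125.5920; hedge Δ=-1.0000, bond B=175.6700.
  t=3,j=1: stock 85.1326 → up 101.3078 (V=74.3622), down 59.5928 (V=116.0772). Price 90.5374; hedge Δ=-1.0000, bond B=175.6700.
  t=3,j=2: stock 144.7254 → up 172.2232 (V=3.4468), down 101.3078 (V=74.3622). Price 30.9446; hedge Δ=-1.0000, bond B=175.6700.
  t=3,j=3: stock 246.0332 → up 292.7795 (V=0.0000), down 172.2232 (V=3.4468). Price 1.3365; hedge Δ=-0.0286, bond B=8.3707.
  t=2,j=0: stock 71.5400 → up 85.1326 (V=90.5374), down 50.0780 (V=125.5920). Price 104.1300; hedge Δ=-1.0000, bond B=175.6700.
  t=2,j=1: stock 121.6180 → up 144.7254 (V=30.9446), down 85.1326 (V=90.5374). Price 54.0520; hedge Δ=-1.0000, bond B=175.6700.
  t=2,j=2: stock 206.7506 → up 246.0332 (V=1.3365), down 144.7254 (V=30.9446). Price 12.8172; hedge Δ=-0.2923, bond B=73.2418.
  t=1,j=0: stock 102.2000 → up 121.6180 (V=54.0520), down 71.5400 (V=104.1300). Price 73.4700; hedge Δ=-1.0000, bond B=175.6700.
  t=1,j=1: stock 173.7400 → up 206.7506 (V=12.8172), down 121.6180 (V=54.0520). Price 28.8062; hedge Δ=-0.4844, bond B=112.9589.
  t=0,j=0: stock 146.0000 → up 173.7400 (V=28.8062), down 102.2000 (V=73.4700). Price 46.1248; hedge Δ=-0.6243, bond B=137.2754.
Each (Δ,B) replicates both successor values, so the strategy is self-financing and V0 is arbitrage-free.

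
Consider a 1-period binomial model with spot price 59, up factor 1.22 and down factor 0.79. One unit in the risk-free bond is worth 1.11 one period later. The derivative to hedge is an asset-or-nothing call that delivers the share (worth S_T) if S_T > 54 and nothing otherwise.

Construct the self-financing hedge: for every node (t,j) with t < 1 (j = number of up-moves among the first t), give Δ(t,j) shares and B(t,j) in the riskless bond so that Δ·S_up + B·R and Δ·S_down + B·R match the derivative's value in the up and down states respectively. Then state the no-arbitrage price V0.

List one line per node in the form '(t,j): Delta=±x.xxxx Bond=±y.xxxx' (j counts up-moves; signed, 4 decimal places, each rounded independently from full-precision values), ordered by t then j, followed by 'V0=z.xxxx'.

(0,0): Delta=2.8372 Bond=-119.1372
V0=48.2581

No-arbitrage ⇒ martingale measure with p* = (R−d)/(u−d) = 0.7442.
Terminal payoffs: V(1,0)=0.0000, V(1,1)=71.9800
Node (0,0) S=59.0000: V=(p*·71.9800+(1−p*)·0.0000)/1.11=48.2581; Δ=(71.9800−0.0000)/(71.9800−46.6100)=2.8372; B=V−Δ·S=-119.1372
Root portfolio cost Δ·59+B reproduces V0=48.2581.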